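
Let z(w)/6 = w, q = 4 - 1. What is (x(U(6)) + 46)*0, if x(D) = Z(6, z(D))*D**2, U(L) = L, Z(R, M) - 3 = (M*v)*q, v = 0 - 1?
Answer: 0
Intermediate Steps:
q = 3
v = -1
z(w) = 6*w
Z(R, M) = 3 - 3*M (Z(R, M) = 3 + (M*(-1))*3 = 3 - M*3 = 3 - 3*M)
x(D) = D**2*(3 - 18*D) (x(D) = (3 - 18*D)*D**2 = D**2*(3 - 18*D))
(x(U(6)) + 46)*0 = (6**2*(3 - 18*6) + 46)*0 = (36*(3 - 108) + 46)*0 = (36*(-105) + 46)*0 = (-3780 + 46)*0 = -3734*0 = 0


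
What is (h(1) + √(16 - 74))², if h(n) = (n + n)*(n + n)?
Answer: (4 + I*√58)² ≈ -42.0 + 60.926*I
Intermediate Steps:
h(n) = 4*n² (h(n) = (2*n)*(2*n) = 4*n²)
(h(1) + √(16 - 74))² = (4*1² + √(16 - 74))² = (4*1 + √(-58))² = (4 + I*√58)²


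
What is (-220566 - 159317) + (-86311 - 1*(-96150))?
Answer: -370044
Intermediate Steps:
(-220566 - 159317) + (-86311 - 1*(-96150)) = -379883 + (-86311 + 96150) = -379883 + 9839 = -370044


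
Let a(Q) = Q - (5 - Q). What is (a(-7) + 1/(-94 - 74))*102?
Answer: -54281/28 ≈ -1938.6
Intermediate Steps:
a(Q) = -5 + 2*Q (a(Q) = Q + (-5 + Q) = -5 + 2*Q)
(a(-7) + 1/(-94 - 74))*102 = ((-5 + 2*(-7)) + 1/(-94 - 74))*102 = ((-5 - 14) + 1/(-168))*102 = (-19 - 1/168)*102 = -3193/168*102 = -54281/28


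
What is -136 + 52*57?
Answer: 2828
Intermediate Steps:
-136 + 52*57 = -136 + 2964 = 2828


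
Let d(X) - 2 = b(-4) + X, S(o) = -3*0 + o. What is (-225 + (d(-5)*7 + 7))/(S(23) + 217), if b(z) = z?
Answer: -89/80 ≈ -1.1125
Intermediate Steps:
S(o) = o (S(o) = 0 + o = o)
d(X) = -2 + X (d(X) = 2 + (-4 + X) = -2 + X)
(-225 + (d(-5)*7 + 7))/(S(23) + 217) = (-225 + ((-2 - 5)*7 + 7))/(23 + 217) = (-225 + (-7*7 + 7))/240 = (-225 + (-49 + 7))*(1/240) = (-225 - 42)*(1/240) = -267*1/240 = -89/80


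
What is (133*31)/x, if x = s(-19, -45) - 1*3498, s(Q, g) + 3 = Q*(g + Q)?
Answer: -4123/2285 ≈ -1.8044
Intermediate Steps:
s(Q, g) = -3 + Q*(Q + g) (s(Q, g) = -3 + Q*(g + Q) = -3 + Q*(Q + g))
x = -2285 (x = (-3 + (-19)**2 - 19*(-45)) - 1*3498 = (-3 + 361 + 855) - 3498 = 1213 - 3498 = -2285)
(133*31)/x = (133*31)/(-2285) = 4123*(-1/2285) = -4123/2285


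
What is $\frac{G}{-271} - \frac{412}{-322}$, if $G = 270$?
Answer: $\frac{12356}{43631} \approx 0.28319$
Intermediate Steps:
$\frac{G}{-271} - \frac{412}{-322} = \frac{270}{-271} - \frac{412}{-322} = 270 \left(- \frac{1}{271}\right) - - \frac{206}{161} = - \frac{270}{271} + \frac{206}{161} = \frac{12356}{43631}$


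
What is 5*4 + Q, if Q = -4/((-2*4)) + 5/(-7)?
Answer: 277/14 ≈ 19.786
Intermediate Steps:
Q = -3/14 (Q = -4/(-8) + 5*(-1/7) = -4*(-1/8) - 5/7 = 1/2 - 5/7 = -3/14 ≈ -0.21429)
5*4 + Q = 5*4 - 3/14 = 20 - 3/14 = 277/14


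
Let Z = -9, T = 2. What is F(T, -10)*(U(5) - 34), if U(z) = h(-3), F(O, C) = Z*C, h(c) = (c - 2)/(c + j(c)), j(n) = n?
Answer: -2985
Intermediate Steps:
h(c) = (-2 + c)/(2*c) (h(c) = (c - 2)/(c + c) = (-2 + c)/((2*c)) = (-2 + c)*(1/(2*c)) = (-2 + c)/(2*c))
F(O, C) = -9*C
U(z) = ⅚ (U(z) = (½)*(-2 - 3)/(-3) = (½)*(-⅓)*(-5) = ⅚)
F(T, -10)*(U(5) - 34) = (-9*(-10))*(⅚ - 34) = 90*(-199/6) = -2985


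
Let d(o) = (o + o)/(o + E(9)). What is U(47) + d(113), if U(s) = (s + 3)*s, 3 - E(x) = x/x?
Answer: 270476/115 ≈ 2352.0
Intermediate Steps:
E(x) = 2 (E(x) = 3 - x/x = 3 - 1*1 = 3 - 1 = 2)
d(o) = 2*o/(2 + o) (d(o) = (o + o)/(o + 2) = (2*o)/(2 + o) = 2*o/(2 + o))
U(s) = s*(3 + s) (U(s) = (3 + s)*s = s*(3 + s))
U(47) + d(113) = 47*(3 + 47) + 2*113/(2 + 113) = 47*50 + 2*113/115 = 2350 + 2*113*(1/115) = 2350 + 226/115 = 270476/115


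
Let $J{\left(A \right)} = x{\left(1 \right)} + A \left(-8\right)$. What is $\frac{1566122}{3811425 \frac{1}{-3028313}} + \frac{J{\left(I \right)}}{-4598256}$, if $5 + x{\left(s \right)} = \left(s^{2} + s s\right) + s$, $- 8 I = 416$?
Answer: $- \frac{3634697289259646261}{2920984645800} \approx -1.2443 \cdot 10^{6}$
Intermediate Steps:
$I = -52$ ($I = \left(- \frac{1}{8}\right) 416 = -52$)
$x{\left(s \right)} = -5 + s + 2 s^{2}$ ($x{\left(s \right)} = -5 + \left(\left(s^{2} + s s\right) + s\right) = -5 + \left(\left(s^{2} + s^{2}\right) + s\right) = -5 + \left(2 s^{2} + s\right) = -5 + \left(s + 2 s^{2}\right) = -5 + s + 2 s^{2}$)
$J{\left(A \right)} = -2 - 8 A$ ($J{\left(A \right)} = \left(-5 + 1 + 2 \cdot 1^{2}\right) + A \left(-8\right) = \left(-5 + 1 + 2 \cdot 1\right) - 8 A = \left(-5 + 1 + 2\right) - 8 A = -2 - 8 A$)
$\frac{1566122}{3811425 \frac{1}{-3028313}} + \frac{J{\left(I \right)}}{-4598256} = \frac{1566122}{3811425 \frac{1}{-3028313}} + \frac{-2 - -416}{-4598256} = \frac{1566122}{3811425 \left(- \frac{1}{3028313}\right)} + \left(-2 + 416\right) \left(- \frac{1}{4598256}\right) = \frac{1566122}{- \frac{3811425}{3028313}} + 414 \left(- \frac{1}{4598256}\right) = 1566122 \left(- \frac{3028313}{3811425}\right) - \frac{69}{766376} = - \frac{4742707612186}{3811425} - \frac{69}{766376} = - \frac{3634697289259646261}{2920984645800}$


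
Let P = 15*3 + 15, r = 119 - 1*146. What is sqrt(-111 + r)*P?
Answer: 60*I*sqrt(138) ≈ 704.84*I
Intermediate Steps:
r = -27 (r = 119 - 146 = -27)
P = 60 (P = 45 + 15 = 60)
sqrt(-111 + r)*P = sqrt(-111 - 27)*60 = sqrt(-138)*60 = (I*sqrt(138))*60 = 60*I*sqrt(138)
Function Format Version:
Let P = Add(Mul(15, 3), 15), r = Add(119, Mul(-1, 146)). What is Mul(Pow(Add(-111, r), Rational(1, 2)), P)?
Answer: Mul(60, I, Pow(138, Rational(1, 2))) ≈ Mul(704.84, I)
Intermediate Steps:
r = -27 (r = Add(119, -146) = -27)
P = 60 (P = Add(45, 15) = 60)
Mul(Pow(Add(-111, r), Rational(1, 2)), P) = Mul(Pow(Add(-111, -27), Rational(1, 2)), 60) = Mul(Pow(-138, Rational(1, 2)), 60) = Mul(Mul(I, Pow(138, Rational(1, 2))), 60) = Mul(60, I, Pow(138, Rational(1, 2)))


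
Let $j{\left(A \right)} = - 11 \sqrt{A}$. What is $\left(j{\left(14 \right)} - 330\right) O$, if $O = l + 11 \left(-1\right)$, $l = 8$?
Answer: $990 + 33 \sqrt{14} \approx 1113.5$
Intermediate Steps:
$O = -3$ ($O = 8 + 11 \left(-1\right) = 8 - 11 = -3$)
$\left(j{\left(14 \right)} - 330\right) O = \left(- 11 \sqrt{14} - 330\right) \left(-3\right) = \left(-330 - 11 \sqrt{14}\right) \left(-3\right) = 990 + 33 \sqrt{14}$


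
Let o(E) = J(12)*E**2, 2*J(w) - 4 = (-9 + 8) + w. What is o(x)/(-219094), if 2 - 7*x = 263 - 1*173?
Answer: -29040/5367803 ≈ -0.0054100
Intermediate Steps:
J(w) = 3/2 + w/2 (J(w) = 2 + ((-9 + 8) + w)/2 = 2 + (-1 + w)/2 = 2 + (-1/2 + w/2) = 3/2 + w/2)
x = -88/7 (x = 2/7 - (263 - 1*173)/7 = 2/7 - (263 - 173)/7 = 2/7 - 1/7*90 = 2/7 - 90/7 = -88/7 ≈ -12.571)
o(E) = 15*E**2/2 (o(E) = (3/2 + (1/2)*12)*E**2 = (3/2 + 6)*E**2 = 15*E**2/2)
o(x)/(-219094) = (15*(-88/7)**2/2)/(-219094) = ((15/2)*(7744/49))*(-1/219094) = (58080/49)*(-1/219094) = -29040/5367803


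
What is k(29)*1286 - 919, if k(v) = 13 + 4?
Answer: 20943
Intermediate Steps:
k(v) = 17
k(29)*1286 - 919 = 17*1286 - 919 = 21862 - 919 = 20943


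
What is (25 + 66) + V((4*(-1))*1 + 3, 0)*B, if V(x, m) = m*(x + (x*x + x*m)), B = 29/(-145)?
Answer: 91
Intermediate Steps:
B = -⅕ (B = 29*(-1/145) = -⅕ ≈ -0.20000)
V(x, m) = m*(x + x² + m*x) (V(x, m) = m*(x + (x² + m*x)) = m*(x + x² + m*x))
(25 + 66) + V((4*(-1))*1 + 3, 0)*B = (25 + 66) + (0*((4*(-1))*1 + 3)*(1 + 0 + ((4*(-1))*1 + 3)))*(-⅕) = 91 + (0*(-4*1 + 3)*(1 + 0 + (-4*1 + 3)))*(-⅕) = 91 + (0*(-4 + 3)*(1 + 0 + (-4 + 3)))*(-⅕) = 91 + (0*(-1)*(1 + 0 - 1))*(-⅕) = 91 + (0*(-1)*0)*(-⅕) = 91 + 0*(-⅕) = 91 + 0 = 91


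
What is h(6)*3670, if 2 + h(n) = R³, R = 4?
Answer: 227540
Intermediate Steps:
h(n) = 62 (h(n) = -2 + 4³ = -2 + 64 = 62)
h(6)*3670 = 62*3670 = 227540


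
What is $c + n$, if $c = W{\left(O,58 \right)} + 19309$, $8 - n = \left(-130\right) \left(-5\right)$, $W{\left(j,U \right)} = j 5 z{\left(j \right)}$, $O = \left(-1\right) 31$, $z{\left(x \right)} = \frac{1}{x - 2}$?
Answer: $\frac{616166}{33} \approx 18672.0$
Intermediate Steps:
$z{\left(x \right)} = \frac{1}{-2 + x}$
$O = -31$
$W{\left(j,U \right)} = \frac{5 j}{-2 + j}$ ($W{\left(j,U \right)} = \frac{j 5}{-2 + j} = \frac{5 j}{-2 + j}$)
$n = -642$ ($n = 8 - \left(-130\right) \left(-5\right) = 8 - 650 = -642$)
$c = \frac{637352}{33}$ ($c = 5 \left(-31\right) \frac{1}{-2 - 31} + 19309 = 5 \left(-31\right) \frac{1}{-33} + 19309 = 5 \left(-31\right) \left(- \frac{1}{33}\right) + 19309 = \frac{155}{33} + 19309 = \frac{637352}{33} \approx 19314.0$)
$c + n = \frac{637352}{33} - 642 = \frac{616166}{33}$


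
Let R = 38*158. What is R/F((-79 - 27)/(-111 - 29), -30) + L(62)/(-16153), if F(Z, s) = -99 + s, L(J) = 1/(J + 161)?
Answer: -21627122605/464673351 ≈ -46.543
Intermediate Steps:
L(J) = 1/(161 + J)
R = 6004
R/F((-79 - 27)/(-111 - 29), -30) + L(62)/(-16153) = 6004/(-99 - 30) + 1/((161 + 62)*(-16153)) = 6004/(-129) - 1/16153/223 = 6004*(-1/129) + (1/223)*(-1/16153) = -6004/129 - 1/3602119 = -21627122605/464673351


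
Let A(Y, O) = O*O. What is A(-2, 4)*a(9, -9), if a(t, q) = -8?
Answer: -128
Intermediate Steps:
A(Y, O) = O²
A(-2, 4)*a(9, -9) = 4²*(-8) = 16*(-8) = -128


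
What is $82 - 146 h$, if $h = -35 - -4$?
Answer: $4608$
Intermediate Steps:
$h = -31$ ($h = -35 + 4 = -31$)
$82 - 146 h = 82 - -4526 = 82 + 4526 = 4608$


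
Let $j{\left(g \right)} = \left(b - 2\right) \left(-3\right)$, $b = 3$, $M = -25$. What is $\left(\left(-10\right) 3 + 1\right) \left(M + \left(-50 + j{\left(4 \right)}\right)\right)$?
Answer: $2262$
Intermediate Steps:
$j{\left(g \right)} = -3$ ($j{\left(g \right)} = \left(3 - 2\right) \left(-3\right) = 1 \left(-3\right) = -3$)
$\left(\left(-10\right) 3 + 1\right) \left(M + \left(-50 + j{\left(4 \right)}\right)\right) = \left(\left(-10\right) 3 + 1\right) \left(-25 - 53\right) = \left(-30 + 1\right) \left(-25 - 53\right) = \left(-29\right) \left(-78\right) = 2262$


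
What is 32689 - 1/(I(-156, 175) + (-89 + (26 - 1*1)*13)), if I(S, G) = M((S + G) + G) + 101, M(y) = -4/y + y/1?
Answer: 1683646848/51505 ≈ 32689.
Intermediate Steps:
M(y) = y - 4/y (M(y) = -4/y + y*1 = -4/y + y = y - 4/y)
I(S, G) = 101 + S - 4/(S + 2*G) + 2*G (I(S, G) = (((S + G) + G) - 4/((S + G) + G)) + 101 = (((G + S) + G) - 4/((G + S) + G)) + 101 = ((S + 2*G) - 4/(S + 2*G)) + 101 = (S - 4/(S + 2*G) + 2*G) + 101 = 101 + S - 4/(S + 2*G) + 2*G)
32689 - 1/(I(-156, 175) + (-89 + (26 - 1*1)*13)) = 32689 - 1/((-4 + (-156 + 2*175)*(101 - 156 + 2*175))/(-156 + 2*175) + (-89 + (26 - 1*1)*13)) = 32689 - 1/((-4 + (-156 + 350)*(101 - 156 + 350))/(-156 + 350) + (-89 + (26 - 1)*13)) = 32689 - 1/((-4 + 194*295)/194 + (-89 + 25*13)) = 32689 - 1/((-4 + 57230)/194 + (-89 + 325)) = 32689 - 1/((1/194)*57226 + 236) = 32689 - 1/(28613/97 + 236) = 32689 - 1/51505/97 = 32689 - 1*97/51505 = 32689 - 97/51505 = 1683646848/51505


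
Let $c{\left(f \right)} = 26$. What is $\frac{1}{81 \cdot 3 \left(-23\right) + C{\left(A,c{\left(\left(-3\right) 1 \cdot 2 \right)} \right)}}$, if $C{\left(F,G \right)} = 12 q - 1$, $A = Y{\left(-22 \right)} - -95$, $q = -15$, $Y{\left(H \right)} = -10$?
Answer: $- \frac{1}{5770} \approx -0.00017331$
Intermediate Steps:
$A = 85$ ($A = -10 - -95 = -10 + 95 = 85$)
$C{\left(F,G \right)} = -181$ ($C{\left(F,G \right)} = 12 \left(-15\right) - 1 = -180 - 1 = -181$)
$\frac{1}{81 \cdot 3 \left(-23\right) + C{\left(A,c{\left(\left(-3\right) 1 \cdot 2 \right)} \right)}} = \frac{1}{81 \cdot 3 \left(-23\right) - 181} = \frac{1}{243 \left(-23\right) - 181} = \frac{1}{-5589 - 181} = \frac{1}{-5770} = - \frac{1}{5770}$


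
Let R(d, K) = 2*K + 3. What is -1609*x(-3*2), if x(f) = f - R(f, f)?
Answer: -4827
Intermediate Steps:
R(d, K) = 3 + 2*K
x(f) = -3 - f (x(f) = f - (3 + 2*f) = f + (-3 - 2*f) = -3 - f)
-1609*x(-3*2) = -1609*(-3 - (-3)*2) = -1609*(-3 - 1*(-6)) = -1609*(-3 + 6) = -1609*3 = -4827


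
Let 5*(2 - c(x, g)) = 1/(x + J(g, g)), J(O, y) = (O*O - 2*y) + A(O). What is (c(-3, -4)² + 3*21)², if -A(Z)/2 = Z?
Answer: 1982734345216/442050625 ≈ 4485.3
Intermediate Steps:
A(Z) = -2*Z
J(O, y) = O² - 2*O - 2*y (J(O, y) = (O*O - 2*y) - 2*O = (O² - 2*y) - 2*O = O² - 2*O - 2*y)
c(x, g) = 2 - 1/(5*(x + g² - 4*g)) (c(x, g) = 2 - 1/(5*(x + (g² - 2*g - 2*g))) = 2 - 1/(5*(x + (g² - 4*g))) = 2 - 1/(5*(x + g² - 4*g)))
(c(-3, -4)² + 3*21)² = (((-⅕ - 8*(-4) + 2*(-3) + 2*(-4)²)/(-3 + (-4)² - 4*(-4)))² + 3*21)² = (((-⅕ + 32 - 6 + 2*16)/(-3 + 16 + 16))² + 63)² = (((-⅕ + 32 - 6 + 32)/29)² + 63)² = (((1/29)*(289/5))² + 63)² = ((289/145)² + 63)² = (83521/21025 + 63)² = (1408096/21025)² = 1982734345216/442050625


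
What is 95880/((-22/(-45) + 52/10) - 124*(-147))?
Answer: 1078650/205129 ≈ 5.2584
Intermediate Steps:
95880/((-22/(-45) + 52/10) - 124*(-147)) = 95880/((-22*(-1/45) + 52*(⅒)) + 18228) = 95880/((22/45 + 26/5) + 18228) = 95880/(256/45 + 18228) = 95880/(820516/45) = 95880*(45/820516) = 1078650/205129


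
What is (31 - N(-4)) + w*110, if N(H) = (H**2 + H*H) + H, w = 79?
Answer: 8693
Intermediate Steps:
N(H) = H + 2*H**2 (N(H) = (H**2 + H**2) + H = 2*H**2 + H = H + 2*H**2)
(31 - N(-4)) + w*110 = (31 - (-4)*(1 + 2*(-4))) + 79*110 = (31 - (-4)*(1 - 8)) + 8690 = (31 - (-4)*(-7)) + 8690 = (31 - 1*28) + 8690 = (31 - 28) + 8690 = 3 + 8690 = 8693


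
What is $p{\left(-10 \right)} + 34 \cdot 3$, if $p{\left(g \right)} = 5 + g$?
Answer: $97$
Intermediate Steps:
$p{\left(-10 \right)} + 34 \cdot 3 = \left(5 - 10\right) + 34 \cdot 3 = -5 + 102 = 97$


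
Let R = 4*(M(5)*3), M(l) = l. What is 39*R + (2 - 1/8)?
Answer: 18735/8 ≈ 2341.9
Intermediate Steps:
R = 60 (R = 4*(5*3) = 4*15 = 60)
39*R + (2 - 1/8) = 39*60 + (2 - 1/8) = 2340 + (2 - 1*⅛) = 2340 + (2 - ⅛) = 2340 + 15/8 = 18735/8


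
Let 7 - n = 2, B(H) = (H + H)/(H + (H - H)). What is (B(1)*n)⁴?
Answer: 10000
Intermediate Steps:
B(H) = 2 (B(H) = (2*H)/(H + 0) = (2*H)/H = 2)
n = 5 (n = 7 - 1*2 = 7 - 2 = 5)
(B(1)*n)⁴ = (2*5)⁴ = 10⁴ = 10000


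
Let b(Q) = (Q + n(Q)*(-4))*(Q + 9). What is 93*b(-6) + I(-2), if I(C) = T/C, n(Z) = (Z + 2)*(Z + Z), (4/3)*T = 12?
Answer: -110493/2 ≈ -55247.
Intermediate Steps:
T = 9 (T = (¾)*12 = 9)
n(Z) = 2*Z*(2 + Z) (n(Z) = (2 + Z)*(2*Z) = 2*Z*(2 + Z))
I(C) = 9/C
b(Q) = (9 + Q)*(Q - 8*Q*(2 + Q)) (b(Q) = (Q + (2*Q*(2 + Q))*(-4))*(Q + 9) = (Q - 8*Q*(2 + Q))*(9 + Q) = (9 + Q)*(Q - 8*Q*(2 + Q)))
93*b(-6) + I(-2) = 93*(-6*(-135 - 87*(-6) - 8*(-6)²)) + 9/(-2) = 93*(-6*(-135 + 522 - 8*36)) + 9*(-½) = 93*(-6*(-135 + 522 - 288)) - 9/2 = 93*(-6*99) - 9/2 = 93*(-594) - 9/2 = -55242 - 9/2 = -110493/2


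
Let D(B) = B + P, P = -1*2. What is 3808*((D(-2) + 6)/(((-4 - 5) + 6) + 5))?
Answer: 3808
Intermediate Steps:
P = -2
D(B) = -2 + B (D(B) = B - 2 = -2 + B)
3808*((D(-2) + 6)/(((-4 - 5) + 6) + 5)) = 3808*(((-2 - 2) + 6)/(((-4 - 5) + 6) + 5)) = 3808*((-4 + 6)/((-9 + 6) + 5)) = 3808*(2/(-3 + 5)) = 3808*(2/2) = 3808*(2*(½)) = 3808*1 = 3808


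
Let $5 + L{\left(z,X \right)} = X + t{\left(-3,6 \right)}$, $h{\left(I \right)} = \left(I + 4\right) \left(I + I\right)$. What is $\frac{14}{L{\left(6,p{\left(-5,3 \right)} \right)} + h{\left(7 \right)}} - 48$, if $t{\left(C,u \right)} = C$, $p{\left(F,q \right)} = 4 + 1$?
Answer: $- \frac{7234}{151} \approx -47.907$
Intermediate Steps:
$p{\left(F,q \right)} = 5$
$h{\left(I \right)} = 2 I \left(4 + I\right)$ ($h{\left(I \right)} = \left(4 + I\right) 2 I = 2 I \left(4 + I\right)$)
$L{\left(z,X \right)} = -8 + X$ ($L{\left(z,X \right)} = -5 + \left(X - 3\right) = -5 + \left(-3 + X\right) = -8 + X$)
$\frac{14}{L{\left(6,p{\left(-5,3 \right)} \right)} + h{\left(7 \right)}} - 48 = \frac{14}{\left(-8 + 5\right) + 2 \cdot 7 \left(4 + 7\right)} - 48 = \frac{14}{-3 + 2 \cdot 7 \cdot 11} - 48 = \frac{14}{-3 + 154} - 48 = \frac{14}{151} - 48 = - \frac{7234}{151}$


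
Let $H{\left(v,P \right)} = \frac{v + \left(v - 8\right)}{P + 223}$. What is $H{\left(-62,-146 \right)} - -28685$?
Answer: $\frac{200783}{7} \approx 28683.0$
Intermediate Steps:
$H{\left(v,P \right)} = \frac{-8 + 2 v}{223 + P}$ ($H{\left(v,P \right)} = \frac{v + \left(-8 + v\right)}{223 + P} = \frac{-8 + 2 v}{223 + P}$)
$H{\left(-62,-146 \right)} - -28685 = \frac{2 \left(-4 - 62\right)}{223 - 146} - -28685 = 2 \cdot \frac{1}{77} \left(-66\right) + 28685 = - \frac{12}{7} + 28685 = \frac{200783}{7}$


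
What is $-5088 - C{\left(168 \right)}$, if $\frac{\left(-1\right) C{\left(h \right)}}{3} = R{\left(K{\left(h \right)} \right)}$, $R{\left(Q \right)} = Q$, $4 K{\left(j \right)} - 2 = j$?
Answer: $- \frac{9921}{2} \approx -4960.5$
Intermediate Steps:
$K{\left(j \right)} = \frac{1}{2} + \frac{j}{4}$
$C{\left(h \right)} = - \frac{3}{2} - \frac{3 h}{4}$ ($C{\left(h \right)} = - 3 \left(\frac{1}{2} + \frac{h}{4}\right) = - \frac{3}{2} - \frac{3 h}{4}$)
$-5088 - C{\left(168 \right)} = -5088 - \left(- \frac{3}{2} - 126\right) = -5088 - - \frac{255}{2} = -5088 + \frac{255}{2} = - \frac{9921}{2}$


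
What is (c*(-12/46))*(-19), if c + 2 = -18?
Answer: -2280/23 ≈ -99.130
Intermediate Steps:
c = -20 (c = -2 - 18 = -20)
(c*(-12/46))*(-19) = -(-240)/46*(-19) = -20*(-6/23)*(-19) = (120/23)*(-19) = -2280/23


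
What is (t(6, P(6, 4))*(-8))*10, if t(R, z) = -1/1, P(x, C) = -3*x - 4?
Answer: 80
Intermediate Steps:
P(x, C) = -4 - 3*x
t(R, z) = -1 (t(R, z) = -1*1 = -1)
(t(6, P(6, 4))*(-8))*10 = -1*(-8)*10 = 8*10 = 80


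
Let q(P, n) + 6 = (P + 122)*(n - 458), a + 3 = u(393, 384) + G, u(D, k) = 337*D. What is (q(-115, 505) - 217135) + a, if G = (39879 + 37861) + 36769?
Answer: 30135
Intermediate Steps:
G = 114509 (G = 77740 + 36769 = 114509)
a = 246947 (a = -3 + (337*393 + 114509) = -3 + (132441 + 114509) = -3 + 246950 = 246947)
q(P, n) = -6 + (-458 + n)*(122 + P) (q(P, n) = -6 + (P + 122)*(n - 458) = -6 + (122 + P)*(-458 + n) = -6 + (-458 + n)*(122 + P))
(q(-115, 505) - 217135) + a = ((-55882 - 458*(-115) + 122*505 - 115*505) - 217135) + 246947 = ((-55882 + 52670 + 61610 - 58075) - 217135) + 246947 = (323 - 217135) + 246947 = -216812 + 246947 = 30135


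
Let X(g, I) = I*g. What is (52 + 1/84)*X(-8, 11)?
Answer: -96118/21 ≈ -4577.0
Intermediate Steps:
(52 + 1/84)*X(-8, 11) = (52 + 1/84)*(11*(-8)) = (52 + 1/84)*(-88) = (4369/84)*(-88) = -96118/21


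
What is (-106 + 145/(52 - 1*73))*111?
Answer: -87727/7 ≈ -12532.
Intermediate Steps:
(-106 + 145/(52 - 1*73))*111 = (-106 + 145/(52 - 73))*111 = (-106 + 145/(-21))*111 = (-106 + 145*(-1/21))*111 = (-106 - 145/21)*111 = -2371/21*111 = -87727/7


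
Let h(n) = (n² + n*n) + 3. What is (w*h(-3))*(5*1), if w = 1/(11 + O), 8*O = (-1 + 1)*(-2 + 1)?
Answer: 105/11 ≈ 9.5455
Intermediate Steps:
O = 0 (O = ((-1 + 1)*(-2 + 1))/8 = (0*(-1))/8 = (⅛)*0 = 0)
h(n) = 3 + 2*n² (h(n) = (n² + n²) + 3 = 2*n² + 3 = 3 + 2*n²)
w = 1/11 (w = 1/(11 + 0) = 1/11 ≈ 0.090909)
(w*h(-3))*(5*1) = ((3 + 2*(-3)²)/11)*(5*1) = ((3 + 2*9)/11)*5 = ((3 + 18)/11)*5 = ((1/11)*21)*5 = (21/11)*5 = 105/11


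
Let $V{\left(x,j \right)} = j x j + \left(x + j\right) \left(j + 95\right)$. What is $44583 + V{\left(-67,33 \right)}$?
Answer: $-32732$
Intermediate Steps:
$V{\left(x,j \right)} = x j^{2} + \left(95 + j\right) \left(j + x\right)$ ($V{\left(x,j \right)} = x j^{2} + \left(j + x\right) \left(95 + j\right) = x j^{2} + \left(95 + j\right) \left(j + x\right)$)
$44583 + V{\left(-67,33 \right)} = 44583 + \left(33^{2} + 95 \cdot 33 + 95 \left(-67\right) + 33 \left(-67\right) - 67 \cdot 33^{2}\right) = 44583 - 77315 = -32732$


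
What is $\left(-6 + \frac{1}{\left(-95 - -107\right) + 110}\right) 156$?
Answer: $- \frac{57018}{61} \approx -934.72$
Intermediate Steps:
$\left(-6 + \frac{1}{\left(-95 - -107\right) + 110}\right) 156 = \left(-6 + \frac{1}{\left(-95 + 107\right) + 110}\right) 156 = \left(-6 + \frac{1}{12 + 110}\right) 156 = \left(-6 + \frac{1}{122}\right) 156 = \left(- \frac{731}{122}\right) 156 = - \frac{57018}{61}$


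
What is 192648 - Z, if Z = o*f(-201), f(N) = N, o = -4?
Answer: 191844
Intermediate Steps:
Z = 804 (Z = -4*(-201) = 804)
192648 - Z = 192648 - 1*804 = 192648 - 804 = 191844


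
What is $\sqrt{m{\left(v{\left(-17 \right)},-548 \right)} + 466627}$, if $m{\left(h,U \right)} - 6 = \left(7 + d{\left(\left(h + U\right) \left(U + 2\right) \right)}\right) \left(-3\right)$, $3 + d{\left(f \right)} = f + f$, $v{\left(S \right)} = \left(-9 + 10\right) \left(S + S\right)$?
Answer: $i \sqrt{1440011} \approx 1200.0 i$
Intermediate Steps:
$v{\left(S \right)} = 2 S$ ($v{\left(S \right)} = 1 \cdot 2 S = 2 S$)
$d{\left(f \right)} = -3 + 2 f$ ($d{\left(f \right)} = -3 + \left(f + f\right) = -3 + 2 f$)
$m{\left(h,U \right)} = -6 - 6 \left(2 + U\right) \left(U + h\right)$ ($m{\left(h,U \right)} = 6 + \left(7 + \left(-3 + 2 \left(h + U\right) \left(U + 2\right)\right)\right) \left(-3\right) = 6 + \left(7 + \left(-3 + 2 \left(U + h\right) \left(2 + U\right)\right)\right) \left(-3\right) = 6 + \left(7 + \left(-3 + 2 \left(2 + U\right) \left(U + h\right)\right)\right) \left(-3\right) = 6 + \left(4 + 2 \left(2 + U\right) \left(U + h\right)\right) \left(-3\right) = 6 - \left(12 + 6 \left(2 + U\right) \left(U + h\right)\right) = -6 - 6 \left(2 + U\right) \left(U + h\right)$)
$\sqrt{m{\left(v{\left(-17 \right)},-548 \right)} + 466627} = \sqrt{\left(-6 - -6576 - 12 \cdot 2 \left(-17\right) - 6 \left(-548\right)^{2} - - 3288 \cdot 2 \left(-17\right)\right) + 466627} = \sqrt{\left(-6 + 6576 - -408 - 1801824 - \left(-3288\right) \left(-34\right)\right) + 466627} = \sqrt{\left(-6 + 6576 + 408 - 1801824 - 111792\right) + 466627} = \sqrt{-1906638 + 466627} = \sqrt{-1440011} = i \sqrt{1440011}$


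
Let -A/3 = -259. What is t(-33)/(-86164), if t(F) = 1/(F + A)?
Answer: -1/64106016 ≈ -1.5599e-8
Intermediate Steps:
A = 777 (A = -3*(-259) = 777)
t(F) = 1/(777 + F) (t(F) = 1/(F + 777) = 1/(777 + F))
t(-33)/(-86164) = 1/((777 - 33)*(-86164)) = -1/86164/744 = (1/744)*(-1/86164) = -1/64106016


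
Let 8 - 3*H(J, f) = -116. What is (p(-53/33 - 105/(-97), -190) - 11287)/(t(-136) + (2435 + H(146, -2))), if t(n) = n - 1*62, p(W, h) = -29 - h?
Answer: -33378/6835 ≈ -4.8834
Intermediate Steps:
t(n) = -62 + n (t(n) = n - 62 = -62 + n)
H(J, f) = 124/3 (H(J, f) = 8/3 - ⅓*(-116) = 8/3 + 116/3 = 124/3)
(p(-53/33 - 105/(-97), -190) - 11287)/(t(-136) + (2435 + H(146, -2))) = ((-29 - 1*(-190)) - 11287)/((-62 - 136) + (2435 + 124/3)) = ((-29 + 190) - 11287)/(-198 + 7429/3) = (161 - 11287)/(6835/3) = -11126*3/6835 = -33378/6835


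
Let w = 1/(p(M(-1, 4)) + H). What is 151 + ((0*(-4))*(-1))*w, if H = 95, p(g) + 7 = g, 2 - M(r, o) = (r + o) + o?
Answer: 151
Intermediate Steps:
M(r, o) = 2 - r - 2*o (M(r, o) = 2 - ((r + o) + o) = 2 - ((o + r) + o) = 2 - (r + 2*o) = 2 + (-r - 2*o) = 2 - r - 2*o)
p(g) = -7 + g
w = 1/83 (w = 1/((-7 + (2 - 1*(-1) - 2*4)) + 95) = 1/((-7 + (2 + 1 - 8)) + 95) = 1/((-7 - 5) + 95) = 1/(-12 + 95) = 1/83 ≈ 0.012048)
151 + ((0*(-4))*(-1))*w = 151 + ((0*(-4))*(-1))*(1/83) = 151 + (0*(-1))*(1/83) = 151 + 0*(1/83) = 151 + 0 = 151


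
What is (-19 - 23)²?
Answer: 1764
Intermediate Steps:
(-19 - 23)² = (-42)² = 1764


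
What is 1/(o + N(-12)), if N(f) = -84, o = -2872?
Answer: -1/2956 ≈ -0.00033830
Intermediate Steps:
1/(o + N(-12)) = 1/(-2872 - 84) = 1/(-2956) = -1/2956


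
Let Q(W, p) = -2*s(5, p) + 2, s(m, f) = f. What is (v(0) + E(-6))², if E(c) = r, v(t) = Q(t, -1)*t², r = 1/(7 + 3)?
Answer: 1/100 ≈ 0.010000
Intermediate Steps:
Q(W, p) = 2 - 2*p (Q(W, p) = -2*p + 2 = 2 - 2*p)
r = ⅒ (r = 1/10 = ⅒ ≈ 0.10000)
v(t) = 4*t² (v(t) = (2 - 2*(-1))*t² = (2 + 2)*t² = 4*t²)
E(c) = ⅒
(v(0) + E(-6))² = (4*0² + ⅒)² = (4*0 + ⅒)² = (0 + ⅒)² = (⅒)² = 1/100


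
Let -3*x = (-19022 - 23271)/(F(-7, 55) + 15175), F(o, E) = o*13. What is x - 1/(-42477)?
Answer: 598841671/640723068 ≈ 0.93463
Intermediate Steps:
F(o, E) = 13*o
x = 42293/45252 (x = -(-19022 - 23271)/(3*(13*(-7) + 15175)) = -(-42293)/(3*(-91 + 15175)) = -(-42293)/(3*15084) = -⅓*(-42293/15084) = 42293/45252 ≈ 0.93461)
x - 1/(-42477) = 42293/45252 - 1/(-42477) = 42293/45252 - 1*(-1/42477) = 42293/45252 + 1/42477 = 598841671/640723068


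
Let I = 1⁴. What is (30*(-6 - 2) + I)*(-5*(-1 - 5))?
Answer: -7170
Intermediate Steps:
I = 1
(30*(-6 - 2) + I)*(-5*(-1 - 5)) = (30*(-6 - 2) + 1)*(-5*(-1 - 5)) = (30*(-8) + 1)*(-5*(-6)) = (-240 + 1)*30 = -239*30 = -7170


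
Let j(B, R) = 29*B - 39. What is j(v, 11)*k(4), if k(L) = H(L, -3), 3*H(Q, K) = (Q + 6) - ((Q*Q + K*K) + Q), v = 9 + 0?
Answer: -1406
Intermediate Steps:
v = 9
j(B, R) = -39 + 29*B
H(Q, K) = 2 - K²/3 - Q²/3 (H(Q, K) = ((Q + 6) - ((Q*Q + K*K) + Q))/3 = ((6 + Q) - ((Q² + K²) + Q))/3 = ((6 + Q) - ((K² + Q²) + Q))/3 = ((6 + Q) - (Q + K² + Q²))/3 = ((6 + Q) + (-Q - K² - Q²))/3 = (6 - K² - Q²)/3 = 2 - K²/3 - Q²/3)
k(L) = -1 - L²/3 (k(L) = 2 - ⅓*(-3)² - L²/3 = 2 - ⅓*9 - L²/3 = 2 - 3 - L²/3 = -1 - L²/3)
j(v, 11)*k(4) = (-39 + 29*9)*(-1 - ⅓*4²) = (-39 + 261)*(-1 - ⅓*16) = 222*(-1 - 16/3) = 222*(-19/3) = -1406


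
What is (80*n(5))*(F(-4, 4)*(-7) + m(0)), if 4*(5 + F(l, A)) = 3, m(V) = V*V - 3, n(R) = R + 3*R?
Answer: 42800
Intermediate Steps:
n(R) = 4*R
m(V) = -3 + V² (m(V) = V² - 3 = -3 + V²)
F(l, A) = -17/4 (F(l, A) = -5 + (¼)*3 = -5 + ¾ = -17/4)
(80*n(5))*(F(-4, 4)*(-7) + m(0)) = (80*(4*5))*(-17/4*(-7) + (-3 + 0²)) = (80*20)*(119/4 + (-3 + 0)) = 1600*(119/4 - 3) = 1600*(107/4) = 42800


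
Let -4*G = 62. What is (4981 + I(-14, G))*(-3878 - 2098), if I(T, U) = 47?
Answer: -30047328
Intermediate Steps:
G = -31/2 (G = -1/4*62 = -31/2 ≈ -15.500)
(4981 + I(-14, G))*(-3878 - 2098) = (4981 + 47)*(-3878 - 2098) = 5028*(-5976) = -30047328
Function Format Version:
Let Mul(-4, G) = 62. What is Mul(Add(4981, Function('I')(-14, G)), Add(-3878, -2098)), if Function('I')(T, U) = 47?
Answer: -30047328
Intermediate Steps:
G = Rational(-31, 2) (G = Mul(Rational(-1, 4), 62) = Rational(-31, 2) ≈ -15.500)
Mul(Add(4981, Function('I')(-14, G)), Add(-3878, -2098)) = Mul(Add(4981, 47), Add(-3878, -2098)) = Mul(5028, -5976) = -30047328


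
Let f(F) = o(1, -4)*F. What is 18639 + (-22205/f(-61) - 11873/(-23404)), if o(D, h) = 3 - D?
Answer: 26870423679/1427644 ≈ 18822.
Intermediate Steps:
f(F) = 2*F (f(F) = (3 - 1*1)*F = (3 - 1)*F = 2*F)
18639 + (-22205/f(-61) - 11873/(-23404)) = 18639 + (-22205/(2*(-61)) - 11873/(-23404)) = 18639 + (-22205/(-122) - 11873*(-1/23404)) = 18639 + (-22205*(-1/122) + 11873/23404) = 18639 + (22205/122 + 11873/23404) = 18639 + 260567163/1427644 = 26870423679/1427644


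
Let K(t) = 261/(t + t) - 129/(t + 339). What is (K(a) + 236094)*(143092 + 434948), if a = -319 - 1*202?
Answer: 6470275920788520/47411 ≈ 1.3647e+11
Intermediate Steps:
a = -521 (a = -319 - 202 = -521)
K(t) = -129/(339 + t) + 261/(2*t) (K(t) = 261/((2*t)) - 129/(339 + t) = 261*(1/(2*t)) - 129/(339 + t) = 261/(2*t) - 129/(339 + t) = -129/(339 + t) + 261/(2*t))
(K(a) + 236094)*(143092 + 434948) = ((3/2)*(29493 - 521)/(-521*(339 - 521)) + 236094)*(143092 + 434948) = ((3/2)*(-1/521)*28972/(-182) + 236094)*578040 = ((3/2)*(-1/521)*(-1/182)*28972 + 236094)*578040 = (21729/47411 + 236094)*578040 = (11193474363/47411)*578040 = 6470275920788520/47411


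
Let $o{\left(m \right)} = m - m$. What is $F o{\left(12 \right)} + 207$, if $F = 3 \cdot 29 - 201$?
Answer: $207$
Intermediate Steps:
$o{\left(m \right)} = 0$
$F = -114$ ($F = 87 - 201 = -114$)
$F o{\left(12 \right)} + 207 = \left(-114\right) 0 + 207 = 0 + 207 = 207$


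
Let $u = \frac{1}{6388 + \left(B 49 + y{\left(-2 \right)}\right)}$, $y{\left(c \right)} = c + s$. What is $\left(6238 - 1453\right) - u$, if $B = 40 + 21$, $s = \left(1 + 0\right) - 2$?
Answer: $\frac{44854589}{9374} \approx 4785.0$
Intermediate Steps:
$s = -1$ ($s = 1 - 2 = -1$)
$y{\left(c \right)} = -1 + c$ ($y{\left(c \right)} = c - 1 = -1 + c$)
$B = 61$
$u = \frac{1}{9374}$ ($u = \frac{1}{6388 + \left(61 \cdot 49 - 3\right)} = \frac{1}{6388 + \left(2989 - 3\right)} = \frac{1}{6388 + 2986} = \frac{1}{9374} \approx 0.00010668$)
$\left(6238 - 1453\right) - u = \left(6238 - 1453\right) - \frac{1}{9374} = 4785 - \frac{1}{9374} = \frac{44854589}{9374}$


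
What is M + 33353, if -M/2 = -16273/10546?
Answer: 175886642/5273 ≈ 33356.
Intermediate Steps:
M = 16273/5273 (M = -(-32546)/10546 = -2*(-16273/10546) = 16273/5273 ≈ 3.0861)
M + 33353 = 16273/5273 + 33353 = 175886642/5273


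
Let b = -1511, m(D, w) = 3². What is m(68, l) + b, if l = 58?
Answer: -1502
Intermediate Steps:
m(D, w) = 9
m(68, l) + b = 9 - 1511 = -1502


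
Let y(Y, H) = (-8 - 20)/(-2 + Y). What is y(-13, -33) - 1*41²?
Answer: -25187/15 ≈ -1679.1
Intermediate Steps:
y(Y, H) = -28/(-2 + Y)
y(-13, -33) - 1*41² = -28/(-2 - 13) - 1*41² = -28/(-15) - 1*1681 = -28*(-1/15) - 1681 = 28/15 - 1681 = -25187/15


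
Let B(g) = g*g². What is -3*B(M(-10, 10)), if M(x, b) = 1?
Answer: -3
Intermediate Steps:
B(g) = g³
-3*B(M(-10, 10)) = -3*1³ = -3*1 = -3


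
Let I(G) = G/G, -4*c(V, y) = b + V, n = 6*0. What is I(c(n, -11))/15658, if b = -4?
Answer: 1/15658 ≈ 6.3865e-5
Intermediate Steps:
n = 0
c(V, y) = 1 - V/4 (c(V, y) = -(-4 + V)/4 = 1 - V/4)
I(G) = 1
I(c(n, -11))/15658 = 1/15658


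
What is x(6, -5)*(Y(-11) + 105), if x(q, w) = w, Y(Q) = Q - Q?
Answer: -525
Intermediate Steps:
Y(Q) = 0
x(6, -5)*(Y(-11) + 105) = -5*(0 + 105) = -5*105 = -525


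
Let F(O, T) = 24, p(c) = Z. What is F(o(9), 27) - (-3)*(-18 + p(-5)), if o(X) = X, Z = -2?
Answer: -36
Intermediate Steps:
p(c) = -2
F(o(9), 27) - (-3)*(-18 + p(-5)) = 24 - (-3)*(-18 - 2) = 24 - (-3)*(-20) = 24 - 1*60 = 24 - 60 = -36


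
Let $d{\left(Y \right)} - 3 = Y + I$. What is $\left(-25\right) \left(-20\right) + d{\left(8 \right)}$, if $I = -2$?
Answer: $509$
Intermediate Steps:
$d{\left(Y \right)} = 1 + Y$ ($d{\left(Y \right)} = 3 + \left(Y - 2\right) = 3 + \left(-2 + Y\right) = 1 + Y$)
$\left(-25\right) \left(-20\right) + d{\left(8 \right)} = \left(-25\right) \left(-20\right) + \left(1 + 8\right) = 500 + 9 = 509$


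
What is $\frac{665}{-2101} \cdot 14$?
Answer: $- \frac{9310}{2101} \approx -4.4312$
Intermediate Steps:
$\frac{665}{-2101} \cdot 14 = 665 \left(- \frac{1}{2101}\right) 14 = \left(- \frac{665}{2101}\right) 14 = - \frac{9310}{2101}$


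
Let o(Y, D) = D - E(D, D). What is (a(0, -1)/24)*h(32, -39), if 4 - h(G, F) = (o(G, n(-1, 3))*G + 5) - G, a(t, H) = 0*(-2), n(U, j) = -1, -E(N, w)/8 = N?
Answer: 0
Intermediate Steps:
E(N, w) = -8*N
o(Y, D) = 9*D (o(Y, D) = D - (-8)*D = D + 8*D = 9*D)
a(t, H) = 0
h(G, F) = -1 + 10*G (h(G, F) = 4 - (((9*(-1))*G + 5) - G) = 4 - ((-9*G + 5) - G) = 4 - ((5 - 9*G) - G) = 4 - (5 - 10*G) = 4 + (-5 + 10*G) = -1 + 10*G)
(a(0, -1)/24)*h(32, -39) = (0/24)*(-1 + 10*32) = (0*(1/24))*(-1 + 320) = 0*319 = 0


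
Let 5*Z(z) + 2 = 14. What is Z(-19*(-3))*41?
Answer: 492/5 ≈ 98.400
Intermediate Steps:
Z(z) = 12/5 (Z(z) = -2/5 + (1/5)*14 = -2/5 + 14/5 = 12/5)
Z(-19*(-3))*41 = (12/5)*41 = 492/5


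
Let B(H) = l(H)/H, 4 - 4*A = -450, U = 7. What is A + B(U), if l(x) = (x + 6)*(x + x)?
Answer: 279/2 ≈ 139.50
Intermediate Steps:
A = 227/2 (A = 1 - 1/4*(-450) = 1 + 225/2 = 227/2 ≈ 113.50)
l(x) = 2*x*(6 + x) (l(x) = (6 + x)*(2*x) = 2*x*(6 + x))
B(H) = 12 + 2*H (B(H) = (2*H*(6 + H))/H = 12 + 2*H)
A + B(U) = 227/2 + (12 + 2*7) = 227/2 + (12 + 14) = 227/2 + 26 = 279/2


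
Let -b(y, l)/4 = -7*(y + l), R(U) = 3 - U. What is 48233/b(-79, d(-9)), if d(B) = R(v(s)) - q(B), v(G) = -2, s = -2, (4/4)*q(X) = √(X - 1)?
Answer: -1784621/76804 + 48233*I*√10/153608 ≈ -23.236 + 0.99296*I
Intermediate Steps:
q(X) = √(-1 + X) (q(X) = √(X - 1) = √(-1 + X))
d(B) = 5 - √(-1 + B) (d(B) = (3 - 1*(-2)) - √(-1 + B) = (3 + 2) - √(-1 + B) = 5 - √(-1 + B))
b(y, l) = 28*l + 28*y (b(y, l) = -(-28)*(y + l) = -(-28)*(l + y) = -4*(-7*l - 7*y) = 28*l + 28*y)
48233/b(-79, d(-9)) = 48233/(28*(5 - √(-1 - 9)) + 28*(-79)) = 48233/(28*(5 - √(-10)) - 2212) = 48233/(28*(5 - I*√10) - 2212) = 48233/((140 - 28*I*√10) - 2212) = 48233/(-2072 - 28*I*√10)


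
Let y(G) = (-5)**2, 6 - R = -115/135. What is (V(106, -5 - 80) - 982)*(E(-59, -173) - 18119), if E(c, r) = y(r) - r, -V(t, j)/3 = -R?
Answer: 155070413/9 ≈ 1.7230e+7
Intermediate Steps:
R = 185/27 (R = 6 - (-115)/135 = 6 - 1*(-23/27) = 6 + 23/27 = 185/27 ≈ 6.8519)
y(G) = 25
V(t, j) = 185/9 (V(t, j) = -(-3)*185/27 = -3*(-185/27) = 185/9)
E(c, r) = 25 - r
(V(106, -5 - 80) - 982)*(E(-59, -173) - 18119) = (185/9 - 982)*((25 - 1*(-173)) - 18119) = -8653*((25 + 173) - 18119)/9 = -8653*(198 - 18119)/9 = -8653/9*(-17921) = 155070413/9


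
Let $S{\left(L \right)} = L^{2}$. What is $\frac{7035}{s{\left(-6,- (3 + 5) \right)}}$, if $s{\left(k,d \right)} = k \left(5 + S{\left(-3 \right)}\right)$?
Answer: $- \frac{335}{4} \approx -83.75$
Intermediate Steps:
$s{\left(k,d \right)} = 14 k$ ($s{\left(k,d \right)} = k \left(5 + \left(-3\right)^{2}\right) = k \left(5 + 9\right) = k 14 = 14 k$)
$\frac{7035}{s{\left(-6,- (3 + 5) \right)}} = \frac{7035}{14 \left(-6\right)} = \frac{7035}{-84} = 7035 \left(- \frac{1}{84}\right) = - \frac{335}{4}$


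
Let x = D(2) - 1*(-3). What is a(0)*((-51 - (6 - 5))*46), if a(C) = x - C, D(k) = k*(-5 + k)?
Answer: 7176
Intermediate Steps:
x = -3 (x = 2*(-5 + 2) - 1*(-3) = 2*(-3) + 3 = -6 + 3 = -3)
a(C) = -3 - C
a(0)*((-51 - (6 - 5))*46) = (-3 - 1*0)*((-51 - (6 - 5))*46) = (-3 + 0)*((-51 - 1*1)*46) = -3*(-51 - 1)*46 = -(-156)*46 = -3*(-2392) = 7176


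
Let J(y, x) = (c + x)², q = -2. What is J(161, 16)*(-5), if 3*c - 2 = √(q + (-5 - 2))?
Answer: -12455/9 - 500*I/3 ≈ -1383.9 - 166.67*I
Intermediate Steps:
c = ⅔ + I (c = ⅔ + √(-2 + (-5 - 2))/3 = ⅔ + √(-2 - 7)/3 = ⅔ + √(-9)/3 = ⅔ + (3*I)/3 = ⅔ + I ≈ 0.66667 + 1.0*I)
J(y, x) = (⅔ + I + x)² (J(y, x) = ((⅔ + I) + x)² = (⅔ + I + x)²)
J(161, 16)*(-5) = ((2 + 3*I + 3*16)²/9)*(-5) = ((2 + 3*I + 48)²/9)*(-5) = ((50 + 3*I)²/9)*(-5) = -5*(50 + 3*I)²/9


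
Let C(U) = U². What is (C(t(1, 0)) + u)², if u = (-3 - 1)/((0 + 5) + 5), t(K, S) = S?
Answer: 4/25 ≈ 0.16000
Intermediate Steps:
u = -⅖ (u = -4/(5 + 5) = -4/10 = -4*⅒ = -⅖ ≈ -0.40000)
(C(t(1, 0)) + u)² = (0² - ⅖)² = (0 - ⅖)² = (-⅖)² = 4/25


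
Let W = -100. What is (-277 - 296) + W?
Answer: -673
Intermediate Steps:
(-277 - 296) + W = (-277 - 296) - 100 = -573 - 100 = -673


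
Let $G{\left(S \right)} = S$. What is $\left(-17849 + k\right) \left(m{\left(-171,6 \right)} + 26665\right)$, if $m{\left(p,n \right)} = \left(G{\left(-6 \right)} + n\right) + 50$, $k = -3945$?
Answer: $-582226710$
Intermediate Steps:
$m{\left(p,n \right)} = 44 + n$ ($m{\left(p,n \right)} = \left(-6 + n\right) + 50 = 44 + n$)
$\left(-17849 + k\right) \left(m{\left(-171,6 \right)} + 26665\right) = \left(-17849 - 3945\right) \left(\left(44 + 6\right) + 26665\right) = - 21794 \left(50 + 26665\right) = \left(-21794\right) 26715 = -582226710$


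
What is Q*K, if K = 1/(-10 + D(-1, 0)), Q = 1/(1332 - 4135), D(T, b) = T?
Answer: 1/30833 ≈ 3.2433e-5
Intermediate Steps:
Q = -1/2803 (Q = 1/(-2803) = -1/2803 ≈ -0.00035676)
K = -1/11 (K = 1/(-10 - 1) = 1/(-11) = -1/11 ≈ -0.090909)
Q*K = -1/2803*(-1/11) = 1/30833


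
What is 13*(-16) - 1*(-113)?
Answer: -95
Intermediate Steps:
13*(-16) - 1*(-113) = -208 + 113 = -95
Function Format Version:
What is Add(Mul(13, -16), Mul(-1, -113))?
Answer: -95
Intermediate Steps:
Add(Mul(13, -16), Mul(-1, -113)) = Add(-208, 113) = -95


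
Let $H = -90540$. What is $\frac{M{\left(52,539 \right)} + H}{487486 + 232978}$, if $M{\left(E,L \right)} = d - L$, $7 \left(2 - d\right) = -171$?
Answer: $- \frac{79671}{630406} \approx -0.12638$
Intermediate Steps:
$d = \frac{185}{7}$ ($d = 2 - - \frac{171}{7} = 2 + \frac{171}{7} = \frac{185}{7} \approx 26.429$)
$M{\left(E,L \right)} = \frac{185}{7} - L$
$\frac{M{\left(52,539 \right)} + H}{487486 + 232978} = \frac{\left(\frac{185}{7} - 539\right) - 90540}{487486 + 232978} = \frac{\left(\frac{185}{7} - 539\right) - 90540}{720464} = \left(- \frac{3588}{7} - 90540\right) \frac{1}{720464} = \left(- \frac{637368}{7}\right) \frac{1}{720464} = - \frac{79671}{630406}$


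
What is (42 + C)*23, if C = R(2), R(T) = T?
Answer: 1012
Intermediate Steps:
C = 2
(42 + C)*23 = (42 + 2)*23 = 44*23 = 1012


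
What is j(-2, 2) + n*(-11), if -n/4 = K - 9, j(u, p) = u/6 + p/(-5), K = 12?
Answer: 1969/15 ≈ 131.27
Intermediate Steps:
j(u, p) = -p/5 + u/6 (j(u, p) = u*(1/6) + p*(-1/5) = u/6 - p/5 = -p/5 + u/6)
n = -12 (n = -4*(12 - 9) = -4*3 = -12)
j(-2, 2) + n*(-11) = (-1/5*2 + (1/6)*(-2)) - 12*(-11) = (-2/5 - 1/3) + 132 = -11/15 + 132 = 1969/15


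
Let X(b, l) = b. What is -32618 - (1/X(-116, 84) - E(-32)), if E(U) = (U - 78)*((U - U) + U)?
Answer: -3375367/116 ≈ -29098.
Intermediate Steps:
E(U) = U*(-78 + U) (E(U) = (-78 + U)*(0 + U) = (-78 + U)*U = U*(-78 + U))
-32618 - (1/X(-116, 84) - E(-32)) = -32618 - (1/(-116) - (-32)*(-78 - 32)) = -32618 - (-1/116 - (-32)*(-110)) = -32618 - (-1/116 - 1*3520) = -32618 - (-1/116 - 3520) = -32618 - 1*(-408321/116) = -32618 + 408321/116 = -3375367/116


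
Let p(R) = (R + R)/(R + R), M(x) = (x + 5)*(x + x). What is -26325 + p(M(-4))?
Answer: -26324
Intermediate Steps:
M(x) = 2*x*(5 + x) (M(x) = (5 + x)*(2*x) = 2*x*(5 + x))
p(R) = 1 (p(R) = (2*R)/((2*R)) = (2*R)*(1/(2*R)) = 1)
-26325 + p(M(-4)) = -26325 + 1 = -26324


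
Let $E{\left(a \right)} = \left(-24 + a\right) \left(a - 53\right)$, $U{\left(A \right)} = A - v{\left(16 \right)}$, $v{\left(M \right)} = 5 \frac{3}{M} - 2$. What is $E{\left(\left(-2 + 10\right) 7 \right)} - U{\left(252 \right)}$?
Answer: $- \frac{2513}{16} \approx -157.06$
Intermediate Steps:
$v{\left(M \right)} = -2 + \frac{15}{M}$ ($v{\left(M \right)} = \frac{15}{M} - 2 = -2 + \frac{15}{M}$)
$U{\left(A \right)} = \frac{17}{16} + A$ ($U{\left(A \right)} = A - \left(-2 + \frac{15}{16}\right) = A - - \frac{17}{16} = A + \frac{17}{16} = \frac{17}{16} + A$)
$E{\left(a \right)} = \left(-53 + a\right) \left(-24 + a\right)$ ($E{\left(a \right)} = \left(-24 + a\right) \left(-53 + a\right) = \left(-53 + a\right) \left(-24 + a\right)$)
$E{\left(\left(-2 + 10\right) 7 \right)} - U{\left(252 \right)} = \left(1272 + \left(\left(-2 + 10\right) 7\right)^{2} - 77 \left(-2 + 10\right) 7\right) - \left(\frac{17}{16} + 252\right) = \left(1272 + \left(8 \cdot 7\right)^{2} - 77 \cdot 8 \cdot 7\right) - \frac{4049}{16} = \left(1272 + 56^{2} - 4312\right) - \frac{4049}{16} = \left(1272 + 3136 - 4312\right) - \frac{4049}{16} = 96 - \frac{4049}{16} = - \frac{2513}{16}$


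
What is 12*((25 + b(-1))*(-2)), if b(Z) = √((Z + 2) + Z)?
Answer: -600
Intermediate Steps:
b(Z) = √(2 + 2*Z) (b(Z) = √((2 + Z) + Z) = √(2 + 2*Z))
12*((25 + b(-1))*(-2)) = 12*((25 + √(2 + 2*(-1)))*(-2)) = 12*((25 + √(2 - 2))*(-2)) = 12*((25 + √0)*(-2)) = 12*((25 + 0)*(-2)) = 12*(25*(-2)) = 12*(-50) = -600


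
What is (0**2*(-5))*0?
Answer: 0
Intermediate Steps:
(0**2*(-5))*0 = (0*(-5))*0 = 0*0 = 0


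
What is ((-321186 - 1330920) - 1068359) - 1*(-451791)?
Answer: -2268674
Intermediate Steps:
((-321186 - 1330920) - 1068359) - 1*(-451791) = (-1652106 - 1068359) + 451791 = -2720465 + 451791 = -2268674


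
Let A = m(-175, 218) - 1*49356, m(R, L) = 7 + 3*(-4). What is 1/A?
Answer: -1/49361 ≈ -2.0259e-5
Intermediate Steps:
m(R, L) = -5 (m(R, L) = 7 - 12 = -5)
A = -49361 (A = -5 - 1*49356 = -5 - 49356 = -49361)
1/A = 1/(-49361) = -1/49361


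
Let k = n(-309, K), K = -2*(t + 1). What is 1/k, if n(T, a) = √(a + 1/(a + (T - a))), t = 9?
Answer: -I*√1909929/6181 ≈ -0.22359*I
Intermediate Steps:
K = -20 (K = -2*(9 + 1) = -2*10 = -20)
n(T, a) = √(a + 1/T)
k = I*√1909929/309 (k = √(-20 + 1/(-309)) = √(-20 - 1/309) = √(-6181/309) = I*√1909929/309 ≈ 4.4725*I)
1/k = 1/(I*√1909929/309) = -I*√1909929/6181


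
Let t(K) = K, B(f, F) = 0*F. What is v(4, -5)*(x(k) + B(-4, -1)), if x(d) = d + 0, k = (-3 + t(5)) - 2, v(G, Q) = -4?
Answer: 0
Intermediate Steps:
B(f, F) = 0
k = 0 (k = (-3 + 5) - 2 = 2 - 2 = 0)
x(d) = d
v(4, -5)*(x(k) + B(-4, -1)) = -4*(0 + 0) = -4*0 = 0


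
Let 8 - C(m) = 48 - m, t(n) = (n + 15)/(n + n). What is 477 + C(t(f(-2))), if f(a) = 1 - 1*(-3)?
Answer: 3515/8 ≈ 439.38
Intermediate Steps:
f(a) = 4 (f(a) = 1 + 3 = 4)
t(n) = (15 + n)/(2*n) (t(n) = (15 + n)/((2*n)) = (15 + n)*(1/(2*n)) = (15 + n)/(2*n))
C(m) = -40 + m (C(m) = 8 - (48 - m) = 8 + (-48 + m) = -40 + m)
477 + C(t(f(-2))) = 477 + (-40 + (½)*(15 + 4)/4) = 477 + (-40 + (½)*(¼)*19) = 477 + (-40 + 19/8) = 477 - 301/8 = 3515/8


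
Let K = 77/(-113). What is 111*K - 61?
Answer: -15440/113 ≈ -136.64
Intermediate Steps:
K = -77/113 (K = 77*(-1/113) = -77/113 ≈ -0.68142)
111*K - 61 = 111*(-77/113) - 61 = -8547/113 - 61 = -15440/113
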